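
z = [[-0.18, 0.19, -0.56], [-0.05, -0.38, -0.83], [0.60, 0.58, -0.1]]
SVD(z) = [[0.45,-0.34,-0.83], [0.85,-0.14,0.51], [-0.29,-0.93,0.23]] @ diag([1.0512639509989952, 0.8383900340543241, 0.34094905210070875]) @ [[-0.28,-0.39,-0.88],[-0.58,-0.66,0.48],[0.76,-0.65,0.04]]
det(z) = -0.30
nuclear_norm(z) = 2.23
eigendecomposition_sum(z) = [[(-0.2-0j),0.15-0.00j,(0.07-0j)], [(0.2+0j),-0.16+0.00j,(-0.07+0j)], [0.01+0.00j,-0.00+0.00j,(-0+0j)]] + [[0.01+0.21j, 0.02+0.20j, (-0.32+0.04j)], [-0.13+0.24j, (-0.11+0.24j), (-0.38-0.16j)], [0.30+0.06j, 0.29+0.04j, -0.05+0.45j]] + [[(0.01-0.21j), 0.02-0.20j, (-0.32-0.04j)], [-0.13-0.24j, -0.11-0.24j, -0.38+0.16j], [0.30-0.06j, 0.29-0.04j, -0.05-0.45j]]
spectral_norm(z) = 1.05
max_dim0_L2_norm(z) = 1.01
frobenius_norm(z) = 1.39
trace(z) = -0.66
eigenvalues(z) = [(-0.36+0j), (-0.15+0.91j), (-0.15-0.91j)]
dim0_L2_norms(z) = [0.63, 0.72, 1.01]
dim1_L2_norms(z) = [0.62, 0.91, 0.84]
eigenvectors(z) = [[(-0.7+0j), -0.11-0.45j, -0.11+0.45j], [0.71+0.00j, (0.17-0.57j), (0.17+0.57j)], [(0.02+0j), (-0.66+0j), (-0.66-0j)]]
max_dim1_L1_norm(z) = 1.28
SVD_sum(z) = [[-0.13,-0.18,-0.41], [-0.25,-0.34,-0.78], [0.09,0.12,0.27]] + [[0.17, 0.19, -0.14],[0.07, 0.08, -0.06],[0.45, 0.51, -0.37]] + [[-0.21, 0.18, -0.01], [0.13, -0.11, 0.01], [0.06, -0.05, 0.00]]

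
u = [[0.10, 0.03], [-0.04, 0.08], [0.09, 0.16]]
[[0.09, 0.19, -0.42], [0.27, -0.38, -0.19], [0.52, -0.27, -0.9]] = u @[[-0.13, 2.85, -3.04], [3.33, -3.31, -3.90]]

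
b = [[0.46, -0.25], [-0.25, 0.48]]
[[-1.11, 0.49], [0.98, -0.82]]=b@[[-1.83, 0.18],  [1.09, -1.61]]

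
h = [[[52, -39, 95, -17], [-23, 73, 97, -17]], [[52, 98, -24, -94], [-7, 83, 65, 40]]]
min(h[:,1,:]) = -23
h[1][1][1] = 83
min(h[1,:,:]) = -94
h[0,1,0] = -23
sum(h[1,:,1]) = 181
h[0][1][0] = -23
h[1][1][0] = -7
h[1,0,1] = 98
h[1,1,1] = 83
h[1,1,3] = 40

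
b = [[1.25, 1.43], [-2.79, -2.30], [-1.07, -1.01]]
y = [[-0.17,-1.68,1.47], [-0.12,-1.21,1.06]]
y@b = [[2.9, 2.14],[2.09, 1.54]]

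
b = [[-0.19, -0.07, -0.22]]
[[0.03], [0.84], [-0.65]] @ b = [[-0.01, -0.0, -0.01],  [-0.16, -0.06, -0.18],  [0.12, 0.05, 0.14]]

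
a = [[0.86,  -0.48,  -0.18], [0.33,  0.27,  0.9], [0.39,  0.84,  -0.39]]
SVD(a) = [[0.10, -0.88, -0.46], [0.19, 0.47, -0.86], [0.98, 0.0, 0.21]] @ diag([1.005444576803161, 1.0032597973541502, 0.9932527281563444]) @ [[0.53,0.82,-0.23],[-0.6,0.55,0.58],[-0.60,0.17,-0.78]]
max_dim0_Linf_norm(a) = 0.9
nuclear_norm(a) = 3.00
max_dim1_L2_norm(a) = 1.0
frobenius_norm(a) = 1.73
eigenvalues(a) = [(0.87+0.5j), (0.87-0.5j), (-1+0j)]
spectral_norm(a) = 1.01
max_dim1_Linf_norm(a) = 0.9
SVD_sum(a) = [[0.05, 0.08, -0.02], [0.10, 0.15, -0.04], [0.52, 0.80, -0.23]] + [[0.53, -0.49, -0.51], [-0.28, 0.26, 0.27], [-0.00, 0.00, 0.0]] + [[0.27,  -0.08,  0.36], [0.51,  -0.14,  0.67], [-0.13,  0.04,  -0.17]]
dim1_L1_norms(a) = [1.52, 1.5, 1.62]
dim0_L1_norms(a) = [1.58, 1.59, 1.47]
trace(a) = 0.74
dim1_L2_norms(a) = [1.0, 1.0, 1.0]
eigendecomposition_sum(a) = [[0.43+0.25j, -0.22+0.35j, (-0.12+0.26j)], [(0.19-0.36j), 0.30+0.17j, 0.22+0.09j], [(0.17-0.23j), (0.19+0.15j), (0.14+0.08j)]] + [[(0.43-0.25j), -0.22-0.35j, (-0.12-0.26j)], [(0.19+0.36j), 0.30-0.17j, (0.22-0.09j)], [0.17+0.23j, 0.19-0.15j, (0.14-0.08j)]] + [[(-0+0j), -0.04+0.00j, 0.05-0.00j], [(-0.04+0j), -0.32+0.00j, 0.46-0.00j], [0.06-0.00j, (0.47-0j), -0.67+0.00j]]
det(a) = -1.00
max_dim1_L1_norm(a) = 1.62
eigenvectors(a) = [[0.71+0.00j, 0.71-0.00j, (-0.07+0j)], [(-0.03-0.58j), -0.03+0.58j, -0.57+0.00j], [(0.04-0.4j), 0.04+0.40j, 0.82+0.00j]]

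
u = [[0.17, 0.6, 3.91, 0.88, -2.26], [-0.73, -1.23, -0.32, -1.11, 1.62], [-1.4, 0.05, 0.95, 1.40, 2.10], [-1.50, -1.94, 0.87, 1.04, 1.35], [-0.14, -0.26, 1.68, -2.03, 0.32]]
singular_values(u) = [4.99, 4.22, 2.93, 1.51, 0.01]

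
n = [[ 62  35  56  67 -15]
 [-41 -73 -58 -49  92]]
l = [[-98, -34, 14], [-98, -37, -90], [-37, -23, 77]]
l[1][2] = -90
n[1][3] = -49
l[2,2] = 77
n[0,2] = 56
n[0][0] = 62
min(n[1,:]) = -73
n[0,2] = 56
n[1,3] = -49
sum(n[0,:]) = 205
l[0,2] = 14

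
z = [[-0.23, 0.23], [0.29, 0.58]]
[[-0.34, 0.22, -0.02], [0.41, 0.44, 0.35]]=z @ [[1.47,-0.12,0.45], [-0.03,0.82,0.38]]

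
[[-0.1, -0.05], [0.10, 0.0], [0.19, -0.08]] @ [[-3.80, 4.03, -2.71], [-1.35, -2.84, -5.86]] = [[0.45, -0.26, 0.56], [-0.38, 0.4, -0.27], [-0.61, 0.99, -0.05]]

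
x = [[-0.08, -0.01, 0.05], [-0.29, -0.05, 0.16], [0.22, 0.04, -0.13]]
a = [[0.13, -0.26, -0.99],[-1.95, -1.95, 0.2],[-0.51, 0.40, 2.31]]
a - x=[[0.21, -0.25, -1.04], [-1.66, -1.90, 0.04], [-0.73, 0.36, 2.44]]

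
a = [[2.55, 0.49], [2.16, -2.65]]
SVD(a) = [[-0.50,-0.87], [-0.87,0.5]] @ diag([3.7546500489383865, 2.0816587160259896]) @ [[-0.84, 0.55], [-0.55, -0.84]]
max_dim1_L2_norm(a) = 3.42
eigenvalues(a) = [2.75, -2.85]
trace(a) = -0.10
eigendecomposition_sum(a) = [[2.65, 0.24], [1.06, 0.10]] + [[-0.10, 0.25], [1.1, -2.75]]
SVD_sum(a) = [[1.56, -1.02], [2.73, -1.78]] + [[0.99, 1.51],[-0.57, -0.87]]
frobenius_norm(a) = 4.29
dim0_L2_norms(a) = [3.34, 2.69]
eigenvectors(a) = [[0.93, -0.09], [0.37, 1.0]]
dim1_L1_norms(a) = [3.04, 4.81]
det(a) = -7.82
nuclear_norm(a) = 5.84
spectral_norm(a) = 3.75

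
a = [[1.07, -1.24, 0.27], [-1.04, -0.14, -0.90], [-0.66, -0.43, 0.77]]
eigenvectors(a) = [[(0.44+0j), 0.77+0.00j, 0.77-0.00j], [0.83+0.00j, (-0.29-0.13j), (-0.29+0.13j)], [0.35+0.00j, -0.44+0.33j, -0.44-0.33j]]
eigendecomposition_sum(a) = [[(-0.23+0j), (-0.38+0j), -0.15+0.00j],[(-0.44+0j), -0.72+0.00j, -0.29+0.00j],[-0.18+0.00j, -0.30+0.00j, -0.12+0.00j]] + [[0.65-0.32j, -0.43+0.72j, 0.21-1.31j], [-0.30+0.01j, 0.29-0.20j, (-0.31+0.46j)], [-0.24+0.46j, -0.06-0.60j, (0.45+0.85j)]] + [[0.65+0.32j,(-0.43-0.72j),0.21+1.31j], [(-0.3-0.01j),(0.29+0.2j),-0.31-0.46j], [-0.24-0.46j,(-0.06+0.6j),(0.45-0.85j)]]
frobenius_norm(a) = 2.42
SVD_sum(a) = [[1.21, -0.76, 0.60], [-0.85, 0.54, -0.43], [-0.0, 0.00, -0.0]] + [[-0.15, -0.15, 0.11], [-0.21, -0.21, 0.15], [-0.65, -0.66, 0.47]] + [[0.01, -0.33, -0.44],[0.02, -0.46, -0.63],[-0.01, 0.23, 0.30]]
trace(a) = 1.70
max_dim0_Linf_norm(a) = 1.24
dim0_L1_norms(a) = [2.77, 1.81, 1.94]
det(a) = -2.16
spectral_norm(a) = 1.89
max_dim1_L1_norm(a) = 2.58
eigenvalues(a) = [(-1.07+0j), (1.38+0.33j), (1.38-0.33j)]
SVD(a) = [[-0.82, -0.21, -0.54], [0.58, -0.30, -0.76], [0.00, -0.93, 0.37]] @ diag([1.8943593150674856, 1.113016034389611, 1.0259620327325327]) @ [[-0.78, 0.49, -0.39], [0.63, 0.63, -0.45], [-0.03, 0.60, 0.8]]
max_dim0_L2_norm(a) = 1.63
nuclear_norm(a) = 4.03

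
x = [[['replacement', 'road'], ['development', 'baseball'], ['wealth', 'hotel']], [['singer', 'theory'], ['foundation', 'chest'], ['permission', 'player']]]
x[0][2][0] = 'wealth'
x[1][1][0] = 'foundation'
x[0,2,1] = 'hotel'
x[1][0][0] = 'singer'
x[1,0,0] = 'singer'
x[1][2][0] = 'permission'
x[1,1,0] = 'foundation'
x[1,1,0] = 'foundation'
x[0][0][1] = 'road'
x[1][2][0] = 'permission'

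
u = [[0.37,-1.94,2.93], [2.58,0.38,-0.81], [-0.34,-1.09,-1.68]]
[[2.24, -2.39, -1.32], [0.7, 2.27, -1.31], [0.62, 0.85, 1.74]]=u @ [[0.44, 0.61, -0.65], [-0.89, 0.2, -0.41], [0.12, -0.76, -0.64]]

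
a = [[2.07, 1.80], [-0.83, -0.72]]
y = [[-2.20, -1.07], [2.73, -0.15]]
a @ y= [[0.36, -2.48],[-0.14, 1.00]]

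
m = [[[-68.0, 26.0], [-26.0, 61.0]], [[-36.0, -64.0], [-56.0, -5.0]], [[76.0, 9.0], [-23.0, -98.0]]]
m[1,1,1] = -5.0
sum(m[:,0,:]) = -57.0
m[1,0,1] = -64.0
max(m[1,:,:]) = -5.0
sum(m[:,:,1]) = -71.0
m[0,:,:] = [[-68.0, 26.0], [-26.0, 61.0]]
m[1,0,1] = -64.0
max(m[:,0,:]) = 76.0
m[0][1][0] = -26.0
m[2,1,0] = -23.0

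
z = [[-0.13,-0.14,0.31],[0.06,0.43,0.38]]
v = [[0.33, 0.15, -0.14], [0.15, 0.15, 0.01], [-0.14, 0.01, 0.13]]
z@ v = [[-0.11, -0.04, 0.06],[0.03, 0.08, 0.05]]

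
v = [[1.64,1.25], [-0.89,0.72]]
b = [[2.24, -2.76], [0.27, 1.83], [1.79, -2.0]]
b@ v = [[6.13, 0.81], [-1.19, 1.66], [4.72, 0.80]]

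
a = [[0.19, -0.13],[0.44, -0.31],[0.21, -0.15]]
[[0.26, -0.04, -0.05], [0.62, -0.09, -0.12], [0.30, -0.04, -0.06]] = a @ [[0.52, -0.11, -0.09], [-1.26, 0.12, 0.27]]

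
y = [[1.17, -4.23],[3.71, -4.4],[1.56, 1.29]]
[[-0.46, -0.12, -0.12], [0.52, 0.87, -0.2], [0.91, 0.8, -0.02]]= y @ [[0.40,0.4,-0.03], [0.22,0.14,0.02]]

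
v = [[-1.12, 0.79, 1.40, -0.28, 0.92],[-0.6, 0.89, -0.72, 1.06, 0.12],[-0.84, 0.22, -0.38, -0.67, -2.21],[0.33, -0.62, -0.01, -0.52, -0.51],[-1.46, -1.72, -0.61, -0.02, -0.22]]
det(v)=0.011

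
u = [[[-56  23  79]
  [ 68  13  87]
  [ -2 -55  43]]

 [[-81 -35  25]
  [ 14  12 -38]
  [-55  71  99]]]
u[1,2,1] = 71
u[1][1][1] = 12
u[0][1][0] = 68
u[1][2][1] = 71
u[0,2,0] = -2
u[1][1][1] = 12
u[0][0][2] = 79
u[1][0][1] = -35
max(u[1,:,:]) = 99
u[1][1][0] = 14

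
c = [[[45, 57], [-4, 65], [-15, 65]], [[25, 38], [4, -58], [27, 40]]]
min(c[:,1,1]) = -58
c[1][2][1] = 40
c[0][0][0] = 45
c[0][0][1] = 57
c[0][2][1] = 65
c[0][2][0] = -15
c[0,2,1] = 65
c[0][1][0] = -4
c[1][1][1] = -58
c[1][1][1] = -58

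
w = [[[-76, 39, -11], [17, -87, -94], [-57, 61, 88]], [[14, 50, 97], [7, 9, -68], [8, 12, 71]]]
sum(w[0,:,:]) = -120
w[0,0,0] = -76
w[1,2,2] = 71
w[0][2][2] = 88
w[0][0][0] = -76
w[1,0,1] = 50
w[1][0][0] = 14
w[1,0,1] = 50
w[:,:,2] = [[-11, -94, 88], [97, -68, 71]]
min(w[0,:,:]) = -94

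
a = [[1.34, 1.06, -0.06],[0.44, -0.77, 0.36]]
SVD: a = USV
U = [[-0.99,0.12], [0.12,0.99]]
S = [1.72, 0.94]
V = [[-0.74, -0.67, 0.06], [0.64, -0.68, 0.37]]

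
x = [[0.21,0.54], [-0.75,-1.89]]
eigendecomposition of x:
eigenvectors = [[0.93, -0.28],[-0.37, 0.96]]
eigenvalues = [-0.0, -1.68]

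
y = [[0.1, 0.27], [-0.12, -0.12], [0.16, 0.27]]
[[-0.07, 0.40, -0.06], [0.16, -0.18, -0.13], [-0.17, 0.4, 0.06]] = y @ [[-1.68, -0.01, 2.16], [0.35, 1.49, -1.04]]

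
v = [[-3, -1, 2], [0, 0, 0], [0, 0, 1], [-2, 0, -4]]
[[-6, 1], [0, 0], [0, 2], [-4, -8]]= v @ [[2, 0], [0, 3], [0, 2]]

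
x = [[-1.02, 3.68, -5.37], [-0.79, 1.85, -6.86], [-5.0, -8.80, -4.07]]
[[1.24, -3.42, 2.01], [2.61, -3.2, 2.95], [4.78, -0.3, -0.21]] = x@[[0.05, 0.39, 0.52], [-0.35, -0.34, -0.04], [-0.48, 0.33, -0.5]]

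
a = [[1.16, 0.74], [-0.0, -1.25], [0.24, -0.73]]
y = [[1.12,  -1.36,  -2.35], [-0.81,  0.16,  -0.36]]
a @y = [[0.70, -1.46, -2.99], [1.01, -0.20, 0.45], [0.86, -0.44, -0.30]]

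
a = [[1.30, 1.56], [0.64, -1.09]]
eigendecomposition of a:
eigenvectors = [[0.97, -0.49], [0.23, 0.87]]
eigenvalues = [1.66, -1.45]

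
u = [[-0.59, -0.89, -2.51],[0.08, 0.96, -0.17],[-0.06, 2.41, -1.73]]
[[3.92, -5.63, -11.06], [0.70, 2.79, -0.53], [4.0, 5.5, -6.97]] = u @ [[-1.40,0.64,-0.1], [0.59,3.03,0.23], [-1.44,1.02,4.35]]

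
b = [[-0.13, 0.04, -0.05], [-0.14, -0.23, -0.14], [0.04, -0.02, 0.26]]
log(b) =[[2.3,2.65,1.2], [-8.95,-5.47,-2.37], [-0.70,-0.43,-1.56]]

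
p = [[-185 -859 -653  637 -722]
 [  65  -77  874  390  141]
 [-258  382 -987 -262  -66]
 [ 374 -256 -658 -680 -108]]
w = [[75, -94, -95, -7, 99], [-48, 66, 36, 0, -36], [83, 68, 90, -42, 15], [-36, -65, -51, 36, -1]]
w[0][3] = -7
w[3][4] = -1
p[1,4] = 141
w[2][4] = 15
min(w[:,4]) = -36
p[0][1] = -859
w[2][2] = 90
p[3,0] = 374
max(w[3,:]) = 36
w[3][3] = 36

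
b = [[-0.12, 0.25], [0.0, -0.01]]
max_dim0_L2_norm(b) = 0.25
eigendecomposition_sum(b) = [[-0.12, 0.27], [-0.0, -0.00]] + [[-0.0, -0.02],[-0.0, -0.01]]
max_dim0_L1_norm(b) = 0.26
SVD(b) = [[1.0,0.03], [-0.03,1.0]] @ diag([0.2774550308735304, 0.004325025198577078]) @ [[-0.43,0.9], [-0.9,-0.43]]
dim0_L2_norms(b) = [0.12, 0.25]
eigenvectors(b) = [[1.00, 0.92],[0.00, 0.4]]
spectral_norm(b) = 0.28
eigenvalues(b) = [-0.12, -0.01]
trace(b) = -0.13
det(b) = 0.00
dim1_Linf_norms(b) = [0.25, 0.01]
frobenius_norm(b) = 0.28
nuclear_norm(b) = 0.28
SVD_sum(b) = [[-0.12, 0.25],[0.0, -0.01]] + [[-0.0, -0.00], [-0.00, -0.00]]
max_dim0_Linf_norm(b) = 0.25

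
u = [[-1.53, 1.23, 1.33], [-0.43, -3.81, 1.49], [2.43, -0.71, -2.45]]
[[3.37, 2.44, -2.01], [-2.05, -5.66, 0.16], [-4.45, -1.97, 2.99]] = u @ [[0.03, -0.43, -0.30], [1.13, 1.51, -0.54], [1.52, -0.06, -1.36]]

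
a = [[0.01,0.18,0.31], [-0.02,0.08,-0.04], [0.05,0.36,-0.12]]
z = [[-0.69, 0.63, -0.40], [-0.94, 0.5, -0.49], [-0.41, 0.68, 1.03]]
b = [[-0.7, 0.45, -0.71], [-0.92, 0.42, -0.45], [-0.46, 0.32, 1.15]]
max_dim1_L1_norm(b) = 1.93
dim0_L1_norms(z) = [2.04, 1.81, 1.92]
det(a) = -0.00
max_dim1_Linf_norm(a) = 0.36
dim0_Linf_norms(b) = [0.92, 0.45, 1.15]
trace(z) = 0.84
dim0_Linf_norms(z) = [0.94, 0.68, 1.03]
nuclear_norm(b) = 2.93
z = a + b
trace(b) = 0.87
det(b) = 0.20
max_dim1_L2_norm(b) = 1.28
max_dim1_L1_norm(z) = 2.12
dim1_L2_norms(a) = [0.36, 0.09, 0.38]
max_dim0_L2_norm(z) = 1.24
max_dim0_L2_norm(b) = 1.42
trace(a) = -0.03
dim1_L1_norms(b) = [1.86, 1.79, 1.93]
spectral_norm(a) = 0.41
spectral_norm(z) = 1.59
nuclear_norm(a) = 0.78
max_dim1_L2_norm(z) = 1.3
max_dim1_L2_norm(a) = 0.38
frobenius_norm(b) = 2.01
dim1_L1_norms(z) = [1.72, 1.93, 2.12]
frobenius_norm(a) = 0.53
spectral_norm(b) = 1.56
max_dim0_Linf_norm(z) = 1.03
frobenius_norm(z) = 2.02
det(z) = 0.32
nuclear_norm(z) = 3.00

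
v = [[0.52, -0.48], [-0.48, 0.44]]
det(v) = -0.00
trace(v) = 0.96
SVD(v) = [[-0.74, 0.68], [0.68, 0.74]] @ diag([0.9616637831516918, 0.0016637831516917033]) @ [[-0.74, 0.68], [-0.68, -0.74]]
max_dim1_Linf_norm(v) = 0.52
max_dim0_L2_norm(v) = 0.71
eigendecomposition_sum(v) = [[0.52, -0.48], [-0.48, 0.44]] + [[-0.0, -0.00], [-0.00, -0.0]]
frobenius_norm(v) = 0.96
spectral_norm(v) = 0.96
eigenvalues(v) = [0.96, -0.0]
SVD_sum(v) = [[0.52, -0.48], [-0.48, 0.44]] + [[-0.00, -0.00], [-0.0, -0.0]]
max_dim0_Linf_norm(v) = 0.52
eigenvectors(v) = [[0.74, 0.68], [-0.68, 0.74]]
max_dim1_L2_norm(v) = 0.71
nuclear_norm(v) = 0.96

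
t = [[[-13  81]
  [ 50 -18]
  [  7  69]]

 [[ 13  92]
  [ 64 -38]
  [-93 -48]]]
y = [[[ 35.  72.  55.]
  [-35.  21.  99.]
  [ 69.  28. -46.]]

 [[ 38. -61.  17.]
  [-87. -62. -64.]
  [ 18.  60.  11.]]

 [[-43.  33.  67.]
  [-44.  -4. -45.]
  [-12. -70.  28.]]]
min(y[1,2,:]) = 11.0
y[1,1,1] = -62.0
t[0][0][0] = -13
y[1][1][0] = -87.0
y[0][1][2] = 99.0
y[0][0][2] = 55.0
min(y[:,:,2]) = -64.0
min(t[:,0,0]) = -13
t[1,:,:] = [[13, 92], [64, -38], [-93, -48]]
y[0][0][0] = 35.0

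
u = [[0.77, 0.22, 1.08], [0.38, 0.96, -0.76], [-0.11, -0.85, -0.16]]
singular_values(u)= [1.45, 1.4, 0.4]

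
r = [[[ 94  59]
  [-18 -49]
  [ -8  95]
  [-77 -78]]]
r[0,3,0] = -77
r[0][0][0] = 94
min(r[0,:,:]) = -78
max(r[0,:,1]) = 95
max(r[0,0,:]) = 94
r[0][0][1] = 59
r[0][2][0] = -8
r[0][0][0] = 94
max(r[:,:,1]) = 95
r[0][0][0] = 94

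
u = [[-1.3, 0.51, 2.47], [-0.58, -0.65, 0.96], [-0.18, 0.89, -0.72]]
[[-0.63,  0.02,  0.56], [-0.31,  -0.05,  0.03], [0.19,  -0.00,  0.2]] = u @ [[0.11, 0.1, -0.2],[0.07, 0.06, 0.24],[-0.21, 0.05, 0.07]]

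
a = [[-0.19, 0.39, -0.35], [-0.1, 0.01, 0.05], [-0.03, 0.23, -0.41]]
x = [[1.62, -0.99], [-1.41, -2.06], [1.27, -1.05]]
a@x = [[-1.30, -0.25],[-0.11, 0.03],[-0.89, -0.01]]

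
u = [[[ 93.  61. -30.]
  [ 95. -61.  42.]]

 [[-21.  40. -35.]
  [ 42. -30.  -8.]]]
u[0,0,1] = 61.0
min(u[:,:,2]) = -35.0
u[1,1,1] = -30.0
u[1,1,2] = -8.0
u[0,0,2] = -30.0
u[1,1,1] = -30.0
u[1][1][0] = 42.0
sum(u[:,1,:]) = 80.0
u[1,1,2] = -8.0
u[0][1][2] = 42.0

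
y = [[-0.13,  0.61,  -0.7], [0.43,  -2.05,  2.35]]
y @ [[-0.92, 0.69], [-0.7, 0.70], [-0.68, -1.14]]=[[0.17, 1.14], [-0.56, -3.82]]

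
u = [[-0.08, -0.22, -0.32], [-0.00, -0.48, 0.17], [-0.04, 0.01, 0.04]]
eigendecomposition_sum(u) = [[0.03, -0.01, -0.16], [-0.0, 0.0, 0.02], [-0.02, 0.01, 0.08]] + [[-0.12, 0.08, -0.26], [-0.01, 0.01, -0.03], [-0.02, 0.01, -0.05]] + [[0.01, -0.28, 0.10], [0.02, -0.49, 0.17], [0.00, -0.01, 0.0]]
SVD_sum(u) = [[-0.01,-0.2,0.01], [-0.03,-0.49,0.03], [0.00,0.01,-0.0]] + [[-0.06, -0.02, -0.33], [0.03, 0.01, 0.14], [0.01, 0.0, 0.03]] + [[-0.00, 0.00, 0.00], [0.0, -0.00, -0.0], [-0.05, 0.0, 0.01]]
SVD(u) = [[0.38,0.92,-0.08], [0.92,-0.38,0.02], [-0.01,-0.09,-1.0]] @ diag([0.5296958269386477, 0.3700890552363546, 0.047501811734340364]) @ [[-0.06,-1.0,0.06], [-0.19,-0.05,-0.98], [0.98,-0.07,-0.19]]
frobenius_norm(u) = 0.65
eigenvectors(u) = [[-0.88, 0.98, -0.5], [0.13, 0.1, -0.87], [0.46, 0.19, -0.02]]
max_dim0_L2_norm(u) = 0.53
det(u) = 0.01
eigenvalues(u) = [0.12, -0.16, -0.48]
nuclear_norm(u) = 0.95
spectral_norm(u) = 0.53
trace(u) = -0.52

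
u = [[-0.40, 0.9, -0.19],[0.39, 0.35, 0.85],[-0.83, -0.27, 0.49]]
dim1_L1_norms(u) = [1.49, 1.59, 1.59]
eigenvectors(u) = [[(0.81+0j), 0.23+0.35j, (0.23-0.35j)], [(-0.46+0j), -0.13+0.61j, -0.13-0.61j], [0.37+0.00j, -0.66+0.00j, -0.66-0.00j]]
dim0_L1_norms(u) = [1.62, 1.52, 1.53]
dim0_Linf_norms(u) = [0.83, 0.9, 0.85]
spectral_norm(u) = 1.00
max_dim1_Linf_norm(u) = 0.9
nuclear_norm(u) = 3.00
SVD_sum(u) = [[0.01, 0.75, -0.43], [-0.0, -0.1, 0.06], [-0.01, -0.43, 0.25]] + [[-0.35,  -0.03,  -0.06], [0.53,  0.04,  0.08], [-0.75,  -0.05,  -0.12]] + [[-0.06, 0.17, 0.30], [-0.14, 0.41, 0.71], [-0.07, 0.21, 0.36]]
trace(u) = 0.44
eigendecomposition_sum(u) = [[-0.65+0.00j, 0.38-0.00j, -0.30-0.00j], [(0.37-0j), (-0.21+0j), (0.17+0j)], [-0.30+0.00j, 0.17-0.00j, (-0.13-0j)]] + [[0.13+0.12j, (0.26-0j), (0.05-0.27j)], [0.01+0.26j, (0.28+0.27j), 0.34-0.23j], [(-0.27+0.07j), -0.22+0.35j, 0.31+0.30j]] + [[(0.13-0.12j), (0.26+0j), (0.05+0.27j)], [0.01-0.26j, 0.28-0.27j, (0.34+0.23j)], [-0.27-0.07j, (-0.22-0.35j), 0.31-0.30j]]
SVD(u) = [[-0.86, 0.36, 0.35],[0.11, -0.54, 0.83],[0.49, 0.76, 0.43]] @ diag([1.004365378780146, 1.000583629064355, 0.9975883856361895]) @ [[-0.02,-0.87,0.50], [-0.99,-0.07,-0.15], [-0.17,0.49,0.85]]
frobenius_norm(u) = 1.73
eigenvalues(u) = [(-1+0j), (0.72+0.69j), (0.72-0.69j)]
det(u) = -1.00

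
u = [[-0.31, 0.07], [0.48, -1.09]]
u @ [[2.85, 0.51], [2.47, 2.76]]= [[-0.71, 0.04],[-1.32, -2.76]]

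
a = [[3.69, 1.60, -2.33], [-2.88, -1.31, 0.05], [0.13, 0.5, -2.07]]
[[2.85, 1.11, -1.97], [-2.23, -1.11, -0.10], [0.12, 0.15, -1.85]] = a@[[0.75, 0.05, 0.00], [0.05, 0.74, 0.11], [0.00, 0.11, 0.92]]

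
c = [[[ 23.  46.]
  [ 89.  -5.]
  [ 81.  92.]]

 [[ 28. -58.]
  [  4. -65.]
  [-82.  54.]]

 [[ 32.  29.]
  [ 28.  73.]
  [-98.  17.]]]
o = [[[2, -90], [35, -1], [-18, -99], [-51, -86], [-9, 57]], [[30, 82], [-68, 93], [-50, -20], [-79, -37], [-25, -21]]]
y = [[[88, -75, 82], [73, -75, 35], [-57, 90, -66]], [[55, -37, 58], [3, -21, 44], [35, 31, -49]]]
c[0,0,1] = 46.0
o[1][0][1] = 82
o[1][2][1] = -20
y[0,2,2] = -66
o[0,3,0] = -51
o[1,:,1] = [82, 93, -20, -37, -21]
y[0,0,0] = 88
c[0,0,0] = 23.0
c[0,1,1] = -5.0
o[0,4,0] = -9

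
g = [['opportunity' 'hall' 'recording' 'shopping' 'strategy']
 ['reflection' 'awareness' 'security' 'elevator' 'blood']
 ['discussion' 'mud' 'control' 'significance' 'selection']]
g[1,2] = 'security'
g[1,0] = 'reflection'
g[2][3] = 'significance'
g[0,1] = 'hall'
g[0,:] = ['opportunity', 'hall', 'recording', 'shopping', 'strategy']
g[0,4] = 'strategy'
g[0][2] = 'recording'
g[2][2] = 'control'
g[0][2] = 'recording'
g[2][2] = 'control'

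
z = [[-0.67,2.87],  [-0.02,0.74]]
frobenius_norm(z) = 3.04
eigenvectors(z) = [[-1.0,-0.90], [-0.01,-0.43]]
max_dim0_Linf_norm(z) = 2.87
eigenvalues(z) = [-0.63, 0.7]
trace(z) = 0.07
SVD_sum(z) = [[-0.64, 2.88], [-0.16, 0.71]] + [[-0.03, -0.01],[0.14, 0.03]]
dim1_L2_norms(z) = [2.95, 0.74]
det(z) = -0.44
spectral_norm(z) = 3.04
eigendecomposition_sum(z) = [[-0.65, 1.36], [-0.01, 0.02]] + [[-0.02, 1.51], [-0.01, 0.72]]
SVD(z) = [[-0.97, -0.24], [-0.24, 0.97]] @ diag([3.035282297549406, 0.14443467098725898]) @ [[0.22,-0.98], [0.98,0.22]]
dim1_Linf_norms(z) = [2.87, 0.74]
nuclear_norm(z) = 3.18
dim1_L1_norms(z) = [3.54, 0.76]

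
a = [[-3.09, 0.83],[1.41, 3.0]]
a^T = [[-3.09, 1.41],[0.83, 3.0]]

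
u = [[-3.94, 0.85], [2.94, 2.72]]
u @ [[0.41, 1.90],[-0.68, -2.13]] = [[-2.19,-9.3], [-0.64,-0.21]]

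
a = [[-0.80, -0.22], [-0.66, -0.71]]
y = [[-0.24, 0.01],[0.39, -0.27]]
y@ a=[[0.19, 0.05], [-0.13, 0.11]]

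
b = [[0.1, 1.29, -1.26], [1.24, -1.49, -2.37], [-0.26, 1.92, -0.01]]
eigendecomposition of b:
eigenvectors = [[-0.88+0.00j, (0.67+0j), 0.67-0.00j], [(0.03+0j), (0.22+0.41j), (0.22-0.41j)], [-0.47+0.00j, (0.48-0.31j), 0.48+0.31j]]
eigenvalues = [(-0.62+0j), (-0.39+1.36j), (-0.39-1.36j)]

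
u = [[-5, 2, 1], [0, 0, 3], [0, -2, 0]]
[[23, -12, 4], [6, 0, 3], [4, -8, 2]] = u @ [[-5, 4, -1], [-2, 4, -1], [2, 0, 1]]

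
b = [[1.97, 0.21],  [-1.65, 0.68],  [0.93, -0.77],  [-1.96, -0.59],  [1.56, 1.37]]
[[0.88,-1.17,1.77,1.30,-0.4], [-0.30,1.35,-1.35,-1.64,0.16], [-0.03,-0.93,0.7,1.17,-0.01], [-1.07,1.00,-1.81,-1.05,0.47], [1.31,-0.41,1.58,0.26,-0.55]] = b@[[0.39, -0.64, 0.88, 0.73, -0.18], [0.51, 0.43, 0.15, -0.64, -0.2]]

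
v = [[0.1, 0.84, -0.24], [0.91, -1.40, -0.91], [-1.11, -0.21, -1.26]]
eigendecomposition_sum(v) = [[(0.55+0j), (0.23+0j), (-0.16+0j)], [0.37+0.00j, 0.15+0.00j, (-0.11+0j)], [-0.33-0.00j, (-0.14+0j), (0.1+0j)]] + [[(-0.23+0.21j), 0.31+0.25j, (-0.04+0.63j)], [(0.27-0.58j), -0.78-0.24j, (-0.4-1.22j)], [(-0.39-0.08j), -0.04+0.50j, -0.68+0.42j]] + [[-0.23-0.21j,0.31-0.25j,(-0.04-0.63j)], [0.27+0.58j,(-0.78+0.24j),(-0.4+1.22j)], [(-0.39+0.08j),-0.04-0.50j,(-0.68-0.42j)]]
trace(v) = -2.56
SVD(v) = [[-0.24,-0.15,-0.96],  [0.91,0.31,-0.28],  [0.34,-0.94,0.06]] @ diag([2.0018617037981272, 1.6502574383332522, 0.7227725133762589]) @ [[0.21, -0.77, -0.6], [0.79, -0.22, 0.57], [-0.57, -0.60, 0.57]]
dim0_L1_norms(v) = [2.12, 2.45, 2.41]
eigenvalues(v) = [(0.8+0j), (-1.68+0.38j), (-1.68-0.38j)]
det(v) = 2.39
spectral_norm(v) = 2.00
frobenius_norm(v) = 2.69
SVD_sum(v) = [[-0.10, 0.37, 0.29], [0.39, -1.41, -1.09], [0.14, -0.52, -0.41]] + [[-0.19, 0.05, -0.14], [0.41, -0.11, 0.29], [-1.23, 0.34, -0.88]] + [[0.39,0.41,-0.39], [0.11,0.12,-0.11], [-0.02,-0.02,0.02]]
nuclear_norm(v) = 4.37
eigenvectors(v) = [[(0.74+0j), (0.36+0.14j), (0.36-0.14j)], [0.49+0.00j, -0.79+0.00j, -0.79-0.00j], [(-0.45+0j), (0.11+0.47j), 0.11-0.47j]]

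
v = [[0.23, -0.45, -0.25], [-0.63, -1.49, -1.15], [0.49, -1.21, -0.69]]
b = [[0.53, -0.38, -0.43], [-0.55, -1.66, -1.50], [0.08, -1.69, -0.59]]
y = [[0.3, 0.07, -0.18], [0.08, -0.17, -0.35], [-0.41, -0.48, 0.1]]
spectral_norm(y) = 0.70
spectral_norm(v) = 2.40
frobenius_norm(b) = 3.02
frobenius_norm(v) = 2.54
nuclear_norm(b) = 4.15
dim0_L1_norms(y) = [0.79, 0.72, 0.63]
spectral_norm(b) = 2.88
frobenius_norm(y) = 0.83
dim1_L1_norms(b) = [1.34, 3.71, 2.36]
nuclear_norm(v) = 3.23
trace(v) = -1.95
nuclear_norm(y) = 1.23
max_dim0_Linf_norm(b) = 1.69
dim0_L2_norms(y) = [0.51, 0.51, 0.41]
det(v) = -0.01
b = y + v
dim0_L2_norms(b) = [0.77, 2.4, 1.67]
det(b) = -1.11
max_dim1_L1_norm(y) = 0.99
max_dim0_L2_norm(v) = 1.97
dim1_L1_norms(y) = [0.55, 0.6, 0.99]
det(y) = -0.03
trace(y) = 0.23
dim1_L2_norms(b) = [0.78, 2.3, 1.79]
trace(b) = -1.72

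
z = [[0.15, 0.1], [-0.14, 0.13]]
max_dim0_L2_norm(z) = 0.21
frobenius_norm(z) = 0.26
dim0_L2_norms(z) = [0.21, 0.16]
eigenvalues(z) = [(0.14+0.12j), (0.14-0.12j)]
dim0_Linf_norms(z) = [0.15, 0.13]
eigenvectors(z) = [[(-0.05-0.64j), -0.05+0.64j],[0.76+0.00j, 0.76-0.00j]]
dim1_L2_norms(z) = [0.18, 0.19]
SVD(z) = [[-0.62,  0.79], [0.79,  0.62]] @ diag([0.20675156892085567, 0.16203020937085985]) @ [[-0.98, 0.2], [0.20, 0.98]]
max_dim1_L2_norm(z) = 0.19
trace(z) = 0.28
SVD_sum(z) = [[0.12, -0.03], [-0.16, 0.03]] + [[0.03, 0.13],[0.02, 0.1]]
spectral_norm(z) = 0.21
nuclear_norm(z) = 0.37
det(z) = 0.03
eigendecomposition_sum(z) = [[(0.08+0.05j),0.05-0.06j], [(-0.07+0.08j),0.07+0.06j]] + [[(0.08-0.05j), 0.05+0.06j], [-0.07-0.08j, (0.07-0.06j)]]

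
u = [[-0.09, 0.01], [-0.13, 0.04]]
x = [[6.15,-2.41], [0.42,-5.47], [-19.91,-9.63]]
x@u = [[-0.24, -0.03], [0.67, -0.21], [3.04, -0.58]]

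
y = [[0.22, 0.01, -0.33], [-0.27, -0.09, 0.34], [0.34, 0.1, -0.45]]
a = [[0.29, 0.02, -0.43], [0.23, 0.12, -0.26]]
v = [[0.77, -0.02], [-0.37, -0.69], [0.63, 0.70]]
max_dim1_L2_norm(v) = 0.94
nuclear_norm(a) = 0.72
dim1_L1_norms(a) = [0.74, 0.61]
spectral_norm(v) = 1.32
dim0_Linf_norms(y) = [0.34, 0.1, 0.45]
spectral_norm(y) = 0.82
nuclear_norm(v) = 1.92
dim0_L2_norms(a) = [0.37, 0.12, 0.5]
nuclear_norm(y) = 0.89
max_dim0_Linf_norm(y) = 0.45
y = v @ a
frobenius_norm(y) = 0.83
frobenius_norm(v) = 1.45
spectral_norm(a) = 0.63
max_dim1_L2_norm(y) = 0.57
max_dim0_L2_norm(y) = 0.65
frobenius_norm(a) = 0.64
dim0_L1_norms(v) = [1.77, 1.41]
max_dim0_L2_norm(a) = 0.5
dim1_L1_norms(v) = [0.79, 1.06, 1.33]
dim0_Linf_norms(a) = [0.29, 0.12, 0.43]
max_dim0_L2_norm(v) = 1.06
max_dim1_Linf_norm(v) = 0.77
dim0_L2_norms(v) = [1.06, 0.98]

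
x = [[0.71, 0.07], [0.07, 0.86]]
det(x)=0.606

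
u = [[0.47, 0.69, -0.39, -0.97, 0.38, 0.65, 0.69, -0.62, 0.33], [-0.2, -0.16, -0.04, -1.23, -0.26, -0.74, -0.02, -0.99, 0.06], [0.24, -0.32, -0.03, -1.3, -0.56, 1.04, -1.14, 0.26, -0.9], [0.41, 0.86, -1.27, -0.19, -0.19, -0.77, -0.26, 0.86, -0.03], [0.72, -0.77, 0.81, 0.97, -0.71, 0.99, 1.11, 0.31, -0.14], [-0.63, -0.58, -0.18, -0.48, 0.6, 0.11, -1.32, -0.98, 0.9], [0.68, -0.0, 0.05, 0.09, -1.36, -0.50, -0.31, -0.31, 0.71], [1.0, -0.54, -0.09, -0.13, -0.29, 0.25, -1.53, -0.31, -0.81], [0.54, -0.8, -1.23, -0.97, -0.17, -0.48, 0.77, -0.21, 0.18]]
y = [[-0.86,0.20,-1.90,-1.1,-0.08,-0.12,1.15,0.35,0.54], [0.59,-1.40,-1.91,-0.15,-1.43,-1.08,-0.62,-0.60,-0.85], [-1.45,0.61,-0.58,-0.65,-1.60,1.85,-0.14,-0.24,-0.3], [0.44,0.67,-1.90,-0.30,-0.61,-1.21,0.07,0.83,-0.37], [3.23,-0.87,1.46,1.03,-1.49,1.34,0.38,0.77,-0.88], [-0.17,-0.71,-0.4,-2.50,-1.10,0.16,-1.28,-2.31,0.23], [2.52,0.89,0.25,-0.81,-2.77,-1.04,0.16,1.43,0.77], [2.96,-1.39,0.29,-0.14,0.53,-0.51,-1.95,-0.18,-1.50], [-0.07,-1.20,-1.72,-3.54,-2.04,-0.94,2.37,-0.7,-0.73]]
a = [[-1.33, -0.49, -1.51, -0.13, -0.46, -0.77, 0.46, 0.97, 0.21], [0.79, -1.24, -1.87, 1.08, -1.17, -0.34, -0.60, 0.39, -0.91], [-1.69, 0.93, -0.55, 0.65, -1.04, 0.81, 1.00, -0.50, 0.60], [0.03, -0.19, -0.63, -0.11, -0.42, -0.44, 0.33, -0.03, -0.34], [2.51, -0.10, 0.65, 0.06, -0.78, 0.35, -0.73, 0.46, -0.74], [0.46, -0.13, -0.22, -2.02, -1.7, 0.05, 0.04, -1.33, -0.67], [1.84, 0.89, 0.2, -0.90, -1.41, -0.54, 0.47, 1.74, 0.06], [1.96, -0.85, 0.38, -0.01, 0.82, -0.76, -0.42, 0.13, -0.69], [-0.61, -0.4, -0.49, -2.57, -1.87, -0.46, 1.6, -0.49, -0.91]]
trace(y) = -5.22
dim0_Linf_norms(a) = [2.51, 1.24, 1.87, 2.57, 1.87, 0.81, 1.6, 1.74, 0.91]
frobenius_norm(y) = 11.61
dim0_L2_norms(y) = [5.38, 2.87, 4.07, 4.72, 4.53, 3.18, 3.6, 3.12, 2.33]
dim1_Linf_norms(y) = [1.9, 1.91, 1.85, 1.9, 3.23, 2.5, 2.77, 2.96, 3.54]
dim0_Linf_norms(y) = [3.23, 1.4, 1.91, 3.54, 2.77, 1.85, 2.37, 2.31, 1.5]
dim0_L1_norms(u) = [4.89, 4.72, 4.09, 6.33, 4.52, 5.53, 7.15, 4.85, 4.06]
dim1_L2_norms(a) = [2.51, 3.11, 2.79, 1.02, 2.96, 3.08, 3.25, 2.57, 3.84]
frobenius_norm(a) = 8.66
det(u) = 0.97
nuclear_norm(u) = 16.44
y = a + u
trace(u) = -0.95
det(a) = -0.17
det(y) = -2357.64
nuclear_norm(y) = 29.11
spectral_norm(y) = 6.79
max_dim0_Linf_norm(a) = 2.57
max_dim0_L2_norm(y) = 5.38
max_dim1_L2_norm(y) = 5.35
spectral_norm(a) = 5.00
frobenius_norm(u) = 6.20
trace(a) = -4.27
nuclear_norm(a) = 20.03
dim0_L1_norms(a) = [11.22, 5.22, 6.5, 7.53, 9.67, 4.52, 5.65, 6.04, 5.13]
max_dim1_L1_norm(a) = 9.4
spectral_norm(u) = 3.29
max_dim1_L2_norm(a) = 3.84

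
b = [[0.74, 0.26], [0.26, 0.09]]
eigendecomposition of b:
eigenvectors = [[0.94,  -0.33], [0.33,  0.94]]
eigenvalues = [0.83, -0.0]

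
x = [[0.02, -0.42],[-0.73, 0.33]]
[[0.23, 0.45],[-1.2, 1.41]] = x @ [[1.43, -2.48], [-0.47, -1.20]]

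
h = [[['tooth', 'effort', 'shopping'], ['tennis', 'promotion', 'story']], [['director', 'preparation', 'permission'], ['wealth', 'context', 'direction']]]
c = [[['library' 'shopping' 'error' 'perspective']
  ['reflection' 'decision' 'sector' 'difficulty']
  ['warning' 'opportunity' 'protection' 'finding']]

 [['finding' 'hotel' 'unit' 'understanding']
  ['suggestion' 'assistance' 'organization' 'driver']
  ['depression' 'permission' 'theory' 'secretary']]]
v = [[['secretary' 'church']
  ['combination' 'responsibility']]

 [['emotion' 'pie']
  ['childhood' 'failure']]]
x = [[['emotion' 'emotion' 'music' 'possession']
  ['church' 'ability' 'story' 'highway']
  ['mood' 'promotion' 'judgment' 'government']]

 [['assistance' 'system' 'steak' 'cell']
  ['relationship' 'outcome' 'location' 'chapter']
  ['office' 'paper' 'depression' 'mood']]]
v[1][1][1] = 'failure'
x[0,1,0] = 'church'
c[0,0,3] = 'perspective'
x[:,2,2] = ['judgment', 'depression']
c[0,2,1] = 'opportunity'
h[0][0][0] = 'tooth'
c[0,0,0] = 'library'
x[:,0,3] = ['possession', 'cell']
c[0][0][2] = 'error'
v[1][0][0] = 'emotion'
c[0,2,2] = 'protection'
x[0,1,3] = 'highway'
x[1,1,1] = 'outcome'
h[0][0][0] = 'tooth'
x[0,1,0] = 'church'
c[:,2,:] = [['warning', 'opportunity', 'protection', 'finding'], ['depression', 'permission', 'theory', 'secretary']]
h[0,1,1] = 'promotion'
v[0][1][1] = 'responsibility'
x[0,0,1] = 'emotion'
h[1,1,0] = 'wealth'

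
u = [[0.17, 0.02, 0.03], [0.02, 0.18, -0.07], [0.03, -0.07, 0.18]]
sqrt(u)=[[0.41,0.03,0.04], [0.03,0.41,-0.09], [0.04,-0.09,0.41]]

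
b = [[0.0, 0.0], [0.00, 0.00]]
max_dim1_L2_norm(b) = 0.0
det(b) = 0.00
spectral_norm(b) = 0.00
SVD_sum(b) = [[0.0,0.00], [0.0,0.00]] + [[0.0, 0.0], [0.00, 0.0]]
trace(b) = 0.00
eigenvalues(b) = [0.0, 0.0]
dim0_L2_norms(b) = [0.0, 0.0]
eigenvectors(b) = [[1.00, 0.00], [0.00, 1.00]]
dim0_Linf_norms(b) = [0.0, 0.0]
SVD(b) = [[1.00,0.0], [0.0,1.0]] @ diag([0.0, 0.0]) @ [[1.00, 0.00], [0.00, 1.0]]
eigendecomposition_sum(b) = [[0.0, 0.0], [0.00, 0.00]] + [[0.00, 0.0], [0.00, 0.0]]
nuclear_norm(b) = 0.00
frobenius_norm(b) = 0.00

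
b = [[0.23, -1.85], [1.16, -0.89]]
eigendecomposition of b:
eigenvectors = [[(0.78+0j), 0.78-0.00j], [(0.24-0.57j), 0.24+0.57j]]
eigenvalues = [(-0.33+1.35j), (-0.33-1.35j)]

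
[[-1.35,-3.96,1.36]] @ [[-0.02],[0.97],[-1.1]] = [[-5.31]]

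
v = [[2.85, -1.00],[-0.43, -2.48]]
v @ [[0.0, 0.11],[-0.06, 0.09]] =[[0.06, 0.22], [0.15, -0.27]]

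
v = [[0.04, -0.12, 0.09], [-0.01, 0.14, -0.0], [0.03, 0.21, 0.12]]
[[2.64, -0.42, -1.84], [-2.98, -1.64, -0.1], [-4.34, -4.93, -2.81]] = v @ [[4.94,-11.10,-31.63], [-20.91,-12.54,-2.96], [-0.77,-16.40,-10.32]]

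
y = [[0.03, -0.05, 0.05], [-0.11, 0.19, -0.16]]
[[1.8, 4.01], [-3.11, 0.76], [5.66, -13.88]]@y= [[-0.39, 0.67, -0.55], [-0.18, 0.30, -0.28], [1.70, -2.92, 2.5]]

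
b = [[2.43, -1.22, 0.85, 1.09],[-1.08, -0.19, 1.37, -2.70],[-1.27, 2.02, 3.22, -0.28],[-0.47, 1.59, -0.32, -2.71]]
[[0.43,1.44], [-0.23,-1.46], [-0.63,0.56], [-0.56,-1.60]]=b @[[0.04, 0.29], [-0.23, 0.09], [-0.03, 0.28], [0.07, 0.56]]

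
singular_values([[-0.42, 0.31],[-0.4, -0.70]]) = [0.81, 0.52]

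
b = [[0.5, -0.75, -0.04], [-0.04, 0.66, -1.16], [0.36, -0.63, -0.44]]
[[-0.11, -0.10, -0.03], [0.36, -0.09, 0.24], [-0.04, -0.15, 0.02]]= b @ [[0.22,0.03,0.16], [0.30,0.15,0.15], [-0.15,0.16,-0.13]]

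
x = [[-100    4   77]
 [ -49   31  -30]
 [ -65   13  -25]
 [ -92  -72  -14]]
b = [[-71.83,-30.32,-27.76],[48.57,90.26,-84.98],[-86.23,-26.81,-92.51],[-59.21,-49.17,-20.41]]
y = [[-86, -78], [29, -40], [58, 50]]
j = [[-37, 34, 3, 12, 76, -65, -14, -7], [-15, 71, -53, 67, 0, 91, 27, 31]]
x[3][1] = -72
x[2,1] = 13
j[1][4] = 0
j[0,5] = -65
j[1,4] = 0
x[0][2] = 77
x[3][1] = -72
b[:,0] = [-71.83, 48.57, -86.23, -59.21]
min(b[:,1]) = -49.17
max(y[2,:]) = 58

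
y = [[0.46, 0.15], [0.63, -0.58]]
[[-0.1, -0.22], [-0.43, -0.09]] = y @ [[-0.34,-0.39], [0.37,-0.26]]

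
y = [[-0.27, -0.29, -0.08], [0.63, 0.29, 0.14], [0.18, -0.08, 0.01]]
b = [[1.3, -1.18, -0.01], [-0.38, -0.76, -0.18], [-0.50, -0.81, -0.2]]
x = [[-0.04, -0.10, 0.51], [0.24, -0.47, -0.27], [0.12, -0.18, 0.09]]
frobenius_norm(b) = 2.19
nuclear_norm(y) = 1.03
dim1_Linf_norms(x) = [0.51, 0.47, 0.18]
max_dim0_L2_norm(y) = 0.71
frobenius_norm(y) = 0.84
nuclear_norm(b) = 3.04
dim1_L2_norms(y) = [0.4, 0.71, 0.2]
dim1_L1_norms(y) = [0.64, 1.06, 0.27]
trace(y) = 0.03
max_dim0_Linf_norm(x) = 0.51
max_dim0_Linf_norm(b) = 1.3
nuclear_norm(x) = 1.20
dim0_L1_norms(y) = [1.08, 0.66, 0.23]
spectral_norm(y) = 0.81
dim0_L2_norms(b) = [1.44, 1.62, 0.27]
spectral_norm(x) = 0.65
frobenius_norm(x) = 0.82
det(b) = -0.01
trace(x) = -0.42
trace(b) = 0.34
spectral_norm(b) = 1.80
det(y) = -0.00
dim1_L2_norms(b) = [1.76, 0.87, 0.97]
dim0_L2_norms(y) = [0.71, 0.42, 0.16]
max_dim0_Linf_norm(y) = 0.63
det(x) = 0.02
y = x @ b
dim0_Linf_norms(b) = [1.3, 1.18, 0.2]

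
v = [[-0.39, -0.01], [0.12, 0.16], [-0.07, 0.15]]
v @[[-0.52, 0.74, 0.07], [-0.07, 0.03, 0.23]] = [[0.20, -0.29, -0.03], [-0.07, 0.09, 0.05], [0.03, -0.05, 0.03]]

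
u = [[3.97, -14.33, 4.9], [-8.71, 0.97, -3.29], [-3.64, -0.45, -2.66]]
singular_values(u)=[16.51, 8.89, 1.23]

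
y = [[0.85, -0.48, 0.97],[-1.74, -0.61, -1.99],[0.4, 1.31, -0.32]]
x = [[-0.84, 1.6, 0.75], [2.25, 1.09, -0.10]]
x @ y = [[-3.2, 0.41, -4.24], [-0.02, -1.88, 0.05]]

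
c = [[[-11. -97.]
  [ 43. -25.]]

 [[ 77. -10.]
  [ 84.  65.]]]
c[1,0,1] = -10.0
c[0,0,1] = -97.0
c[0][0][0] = -11.0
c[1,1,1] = 65.0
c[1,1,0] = 84.0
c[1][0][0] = 77.0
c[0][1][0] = 43.0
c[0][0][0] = -11.0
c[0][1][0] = 43.0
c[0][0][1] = -97.0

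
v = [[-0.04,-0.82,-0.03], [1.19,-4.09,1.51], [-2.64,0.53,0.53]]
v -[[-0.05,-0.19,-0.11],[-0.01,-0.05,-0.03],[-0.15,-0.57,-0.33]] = [[0.01, -0.63, 0.08], [1.2, -4.04, 1.54], [-2.49, 1.1, 0.86]]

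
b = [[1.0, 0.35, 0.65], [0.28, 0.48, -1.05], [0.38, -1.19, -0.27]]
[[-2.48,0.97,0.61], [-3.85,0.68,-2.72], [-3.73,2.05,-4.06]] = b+[[-3.48, 0.62, -0.04],[-4.13, 0.2, -1.67],[-4.11, 3.24, -3.79]]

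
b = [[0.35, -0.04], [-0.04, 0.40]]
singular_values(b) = [0.42, 0.33]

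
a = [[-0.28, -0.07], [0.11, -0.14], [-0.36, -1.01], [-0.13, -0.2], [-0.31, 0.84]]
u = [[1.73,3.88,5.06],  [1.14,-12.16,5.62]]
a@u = [[-0.56, -0.24, -1.81],[0.03, 2.13, -0.23],[-1.77, 10.88, -7.5],[-0.45, 1.93, -1.78],[0.42, -11.42, 3.15]]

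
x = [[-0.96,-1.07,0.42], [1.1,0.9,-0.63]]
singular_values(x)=[2.15, 0.21]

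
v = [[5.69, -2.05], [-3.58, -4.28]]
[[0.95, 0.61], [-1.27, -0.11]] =v@[[0.21, 0.09], [0.12, -0.05]]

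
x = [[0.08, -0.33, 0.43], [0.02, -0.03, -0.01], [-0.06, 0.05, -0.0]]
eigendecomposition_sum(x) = [[0.04+0.08j, (-0.16-0.04j), 0.22-0.07j], [(0.01-0j), (-0.01+0.02j), (-0-0.03j)], [(-0.03+0.01j), 0.03-0.05j, 0.08j]] + [[(0.04-0.08j), -0.16+0.04j, (0.22+0.07j)], [(0.01+0j), (-0.01-0.02j), -0.00+0.03j], [(-0.03-0.01j), 0.03+0.05j, 0.00-0.08j]] + [[-0.00+0.00j, (-0.01+0j), (-0-0j)], [(-0+0j), (-0.01+0j), -0.00-0.00j], [-0.00+0.00j, -0.01+0.00j, (-0-0j)]]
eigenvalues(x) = [(0.03+0.17j), (0.03-0.17j), (-0.02+0j)]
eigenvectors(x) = [[(0.94+0j), (0.94-0j), (0.65+0j)], [0.02-0.11j, (0.02+0.11j), 0.67+0.00j], [-0.09+0.30j, -0.09-0.30j, (0.37+0j)]]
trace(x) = 0.05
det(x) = -0.00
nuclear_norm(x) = 0.64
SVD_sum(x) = [[0.08, -0.33, 0.43], [0.00, -0.01, 0.01], [-0.01, 0.02, -0.03]] + [[-0.0, 0.00, 0.0],  [0.02, -0.01, -0.02],  [-0.05, 0.03, 0.03]] + [[-0.00, -0.0, -0.00], [-0.01, -0.01, -0.00], [-0.0, -0.0, -0.0]]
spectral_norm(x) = 0.55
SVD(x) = [[-1.0, 0.08, 0.01], [-0.02, -0.44, 0.9], [0.07, 0.89, 0.44]] @ diag([0.5494685173866395, 0.07507500641186413, 0.012169297974284263]) @ [[-0.15, 0.61, -0.78], [-0.75, 0.44, 0.49], [-0.64, -0.66, -0.39]]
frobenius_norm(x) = 0.55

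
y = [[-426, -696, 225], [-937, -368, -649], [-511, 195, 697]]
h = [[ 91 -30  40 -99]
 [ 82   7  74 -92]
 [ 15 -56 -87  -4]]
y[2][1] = 195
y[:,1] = [-696, -368, 195]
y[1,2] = -649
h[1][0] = 82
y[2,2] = 697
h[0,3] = -99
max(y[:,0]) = -426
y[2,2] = 697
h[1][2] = 74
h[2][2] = -87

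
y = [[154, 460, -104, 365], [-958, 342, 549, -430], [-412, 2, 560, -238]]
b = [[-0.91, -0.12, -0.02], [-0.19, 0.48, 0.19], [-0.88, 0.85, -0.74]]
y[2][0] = -412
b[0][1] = -0.116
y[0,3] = 365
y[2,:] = [-412, 2, 560, -238]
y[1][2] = 549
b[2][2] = -0.743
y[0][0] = 154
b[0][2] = -0.024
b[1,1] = 0.483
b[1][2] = 0.191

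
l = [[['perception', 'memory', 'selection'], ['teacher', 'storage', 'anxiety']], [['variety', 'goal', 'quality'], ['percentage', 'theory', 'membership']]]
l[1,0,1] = 'goal'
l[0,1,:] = ['teacher', 'storage', 'anxiety']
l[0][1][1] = 'storage'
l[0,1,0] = 'teacher'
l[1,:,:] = [['variety', 'goal', 'quality'], ['percentage', 'theory', 'membership']]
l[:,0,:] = [['perception', 'memory', 'selection'], ['variety', 'goal', 'quality']]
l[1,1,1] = 'theory'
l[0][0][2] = 'selection'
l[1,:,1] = ['goal', 'theory']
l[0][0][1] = 'memory'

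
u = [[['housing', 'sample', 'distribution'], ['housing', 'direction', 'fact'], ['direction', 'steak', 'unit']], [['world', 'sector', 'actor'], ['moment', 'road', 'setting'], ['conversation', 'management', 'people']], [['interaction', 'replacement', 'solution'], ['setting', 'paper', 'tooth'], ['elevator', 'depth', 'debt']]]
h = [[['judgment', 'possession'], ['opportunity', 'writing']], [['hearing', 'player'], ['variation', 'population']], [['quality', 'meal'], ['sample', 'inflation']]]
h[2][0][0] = 'quality'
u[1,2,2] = 'people'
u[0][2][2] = 'unit'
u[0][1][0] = 'housing'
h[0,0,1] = 'possession'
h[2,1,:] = ['sample', 'inflation']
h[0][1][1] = 'writing'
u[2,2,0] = 'elevator'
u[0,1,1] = 'direction'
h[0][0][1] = 'possession'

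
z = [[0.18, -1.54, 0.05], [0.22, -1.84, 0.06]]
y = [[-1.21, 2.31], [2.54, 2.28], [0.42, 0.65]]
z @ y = [[-4.11, -3.06], [-4.91, -3.65]]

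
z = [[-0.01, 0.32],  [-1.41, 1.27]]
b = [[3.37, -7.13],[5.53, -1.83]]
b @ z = [[10.02, -7.98], [2.52, -0.55]]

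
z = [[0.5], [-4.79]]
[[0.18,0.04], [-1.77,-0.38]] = z@[[0.37, 0.08]]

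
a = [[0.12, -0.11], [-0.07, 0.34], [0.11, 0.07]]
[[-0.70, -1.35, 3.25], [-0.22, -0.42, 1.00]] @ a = [[0.37, -0.15], [0.11, -0.05]]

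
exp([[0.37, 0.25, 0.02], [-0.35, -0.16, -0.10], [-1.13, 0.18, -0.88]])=[[1.39, 0.28, 0.01], [-0.34, 0.81, -0.06], [-0.94, -0.01, 0.41]]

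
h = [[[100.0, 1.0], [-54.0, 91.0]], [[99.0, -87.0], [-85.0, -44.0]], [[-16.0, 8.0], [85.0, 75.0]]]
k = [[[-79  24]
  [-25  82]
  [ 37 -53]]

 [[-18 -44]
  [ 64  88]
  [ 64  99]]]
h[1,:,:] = [[99.0, -87.0], [-85.0, -44.0]]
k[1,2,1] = 99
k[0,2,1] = -53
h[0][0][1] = 1.0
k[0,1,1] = 82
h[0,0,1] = 1.0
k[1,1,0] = 64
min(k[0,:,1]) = -53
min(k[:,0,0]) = -79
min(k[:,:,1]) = -53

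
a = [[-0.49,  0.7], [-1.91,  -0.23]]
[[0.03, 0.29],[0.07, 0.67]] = a@[[-0.04,  -0.37], [0.02,  0.16]]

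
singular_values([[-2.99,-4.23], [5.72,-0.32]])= [6.77, 3.71]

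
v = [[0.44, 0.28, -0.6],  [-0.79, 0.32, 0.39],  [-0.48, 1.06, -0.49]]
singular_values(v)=[1.37, 1.1, 0.0]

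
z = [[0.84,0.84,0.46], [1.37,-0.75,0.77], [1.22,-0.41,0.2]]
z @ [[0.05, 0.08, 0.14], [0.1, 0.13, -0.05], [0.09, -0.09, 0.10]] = [[0.17, 0.14, 0.12], [0.06, -0.06, 0.31], [0.04, 0.03, 0.21]]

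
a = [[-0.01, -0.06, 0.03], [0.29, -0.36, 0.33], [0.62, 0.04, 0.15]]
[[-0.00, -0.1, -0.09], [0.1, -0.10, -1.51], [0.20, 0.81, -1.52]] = a@[[0.41, 0.78, -2.3], [-0.20, 2.34, 1.42], [-0.28, 1.57, -1.0]]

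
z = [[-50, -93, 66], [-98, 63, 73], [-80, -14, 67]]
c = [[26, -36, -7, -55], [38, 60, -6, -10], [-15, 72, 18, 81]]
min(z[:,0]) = -98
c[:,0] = [26, 38, -15]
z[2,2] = 67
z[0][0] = -50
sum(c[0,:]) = -72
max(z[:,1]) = 63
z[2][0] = -80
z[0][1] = -93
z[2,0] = -80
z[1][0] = -98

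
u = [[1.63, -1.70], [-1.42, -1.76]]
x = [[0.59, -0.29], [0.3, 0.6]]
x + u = [[2.22, -1.99], [-1.12, -1.16]]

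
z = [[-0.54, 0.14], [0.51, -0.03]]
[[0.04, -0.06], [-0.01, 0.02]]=z @ [[-0.01, 0.02],[0.22, -0.38]]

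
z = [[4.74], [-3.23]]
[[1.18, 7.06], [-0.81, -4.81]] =z @ [[0.25, 1.49]]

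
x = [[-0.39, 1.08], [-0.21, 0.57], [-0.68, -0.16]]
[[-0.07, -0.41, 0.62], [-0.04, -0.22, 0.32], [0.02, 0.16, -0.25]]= x @ [[-0.02, -0.14, 0.22], [-0.07, -0.43, 0.65]]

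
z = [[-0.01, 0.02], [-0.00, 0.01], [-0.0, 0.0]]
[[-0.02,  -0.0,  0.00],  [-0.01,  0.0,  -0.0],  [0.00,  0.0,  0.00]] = z @ [[-0.22, 0.72, -0.50], [-0.99, 0.18, -0.13]]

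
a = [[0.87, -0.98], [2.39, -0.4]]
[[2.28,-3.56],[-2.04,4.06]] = a @ [[-1.46,2.71], [-3.62,6.04]]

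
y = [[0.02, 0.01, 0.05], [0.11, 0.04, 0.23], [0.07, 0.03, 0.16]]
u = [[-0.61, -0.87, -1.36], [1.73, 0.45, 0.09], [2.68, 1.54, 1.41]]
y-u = [[0.63, 0.88, 1.41], [-1.62, -0.41, 0.14], [-2.61, -1.51, -1.25]]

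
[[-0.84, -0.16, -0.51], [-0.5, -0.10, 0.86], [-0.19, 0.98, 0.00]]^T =[[-0.84, -0.50, -0.19],[-0.16, -0.10, 0.98],[-0.51, 0.86, 0.0]]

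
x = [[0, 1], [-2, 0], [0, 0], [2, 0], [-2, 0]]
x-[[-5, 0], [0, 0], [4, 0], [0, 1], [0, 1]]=[[5, 1], [-2, 0], [-4, 0], [2, -1], [-2, -1]]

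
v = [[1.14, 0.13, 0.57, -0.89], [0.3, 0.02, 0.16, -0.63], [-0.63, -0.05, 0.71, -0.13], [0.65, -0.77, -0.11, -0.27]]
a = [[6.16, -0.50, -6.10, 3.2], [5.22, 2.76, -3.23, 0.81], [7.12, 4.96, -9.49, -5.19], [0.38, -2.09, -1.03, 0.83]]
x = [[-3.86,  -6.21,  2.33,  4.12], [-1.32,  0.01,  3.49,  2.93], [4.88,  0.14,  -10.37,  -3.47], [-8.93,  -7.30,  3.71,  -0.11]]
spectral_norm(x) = 17.13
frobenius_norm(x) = 19.71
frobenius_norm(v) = 2.23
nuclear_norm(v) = 3.85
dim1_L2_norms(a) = [9.25, 6.78, 13.87, 2.5]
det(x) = -352.56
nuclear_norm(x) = 30.71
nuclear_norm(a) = 26.72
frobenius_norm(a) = 18.17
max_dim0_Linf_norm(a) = 9.49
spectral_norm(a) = 16.59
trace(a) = 0.26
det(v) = -0.38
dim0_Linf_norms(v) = [1.14, 0.77, 0.71, 0.89]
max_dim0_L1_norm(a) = 19.85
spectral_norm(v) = 1.81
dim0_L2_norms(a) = [10.77, 6.07, 11.78, 6.21]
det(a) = 133.82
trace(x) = -14.33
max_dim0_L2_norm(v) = 1.49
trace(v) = 1.60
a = v @ x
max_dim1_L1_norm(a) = 26.76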